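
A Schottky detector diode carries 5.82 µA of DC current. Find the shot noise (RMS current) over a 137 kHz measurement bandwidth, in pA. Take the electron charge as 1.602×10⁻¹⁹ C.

505 pA

I_n = √(2qI·B)
2qI·B = 2 × 1.602×10⁻¹⁹ × 5.82×10⁻⁶ × 1.37×10⁵ = 2.55×10⁻¹⁹ A²
I_n = √(2.55×10⁻¹⁹) = 5.05×10⁻¹⁰ A = 505 pA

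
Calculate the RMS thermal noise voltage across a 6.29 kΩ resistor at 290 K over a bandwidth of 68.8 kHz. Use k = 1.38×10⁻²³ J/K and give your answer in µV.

2.63 µV

V_n = √(4kTRB)
4kTRB = 4 × 1.38×10⁻²³ × 290 × 6.29×10³ × 6.88×10⁴ = 6.93×10⁻¹² V²
V_n = √(6.93×10⁻¹²) = 2.63×10⁻⁶ V = 2.63 µV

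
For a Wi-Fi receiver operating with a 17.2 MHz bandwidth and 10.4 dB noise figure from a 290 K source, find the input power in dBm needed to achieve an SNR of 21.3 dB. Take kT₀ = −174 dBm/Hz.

−69.9 dBm

Sensitivity = −174 + 10 log₁₀(B) + NF + SNR_min
= −174 + 72.36 + 10.4 + 21.3
= −69.94 dBm → −69.9 dBm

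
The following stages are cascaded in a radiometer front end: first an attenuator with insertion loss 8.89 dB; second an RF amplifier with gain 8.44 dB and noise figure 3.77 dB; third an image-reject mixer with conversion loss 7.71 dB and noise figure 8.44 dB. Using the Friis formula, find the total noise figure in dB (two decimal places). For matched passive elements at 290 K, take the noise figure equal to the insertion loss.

Convert to linear (a loss of L dB is a gain of −L dB): F_i = 10^(NF_i/10), G_i = 10^(G_i,dB/10)
  Stage 1: F_1 = 10^(8.89/10) = 7.745, G_1 = 10^(−8.89/10) = 0.1291
  Stage 2: F_2 = 10^(3.77/10) = 2.382, G_2 = 10^(8.44/10) = 6.982
  Stage 3: F_3 = 10^(8.44/10) = 6.982, G_3 = 10^(−7.71/10) = 0.1694
Friis cascade:
  F = 7.745 + (2.382 − 1)/0.1291 + (6.982 − 1)/0.9016 = 25.09
NF = 10 log₁₀(25.09) = 13.99 dB

13.99 dB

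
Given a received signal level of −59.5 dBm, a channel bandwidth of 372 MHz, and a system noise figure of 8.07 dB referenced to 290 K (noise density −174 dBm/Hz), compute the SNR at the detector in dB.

20.7 dB

Noise floor: N = −174 + 10 log₁₀(B) + NF
10 log₁₀(3.72×10⁸) = 85.71 dB
N = −174 + 85.71 + 8.07 = −80.22 dBm
SNR = P_sig − N = −59.5 − (−80.22) = 20.72 dB → 20.7 dB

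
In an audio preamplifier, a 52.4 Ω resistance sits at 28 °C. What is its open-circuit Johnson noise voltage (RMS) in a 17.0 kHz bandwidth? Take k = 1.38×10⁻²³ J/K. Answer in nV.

T = 28 °C + 273.15 = 301.15 K
V_n = √(4kTRB)
4kTRB = 4 × 1.38×10⁻²³ × 301.15 × 5.24×10¹ × 1.70×10⁴ = 1.48×10⁻¹⁴ V²
V_n = √(1.48×10⁻¹⁴) = 1.22×10⁻⁷ V = 122 nV

122 nV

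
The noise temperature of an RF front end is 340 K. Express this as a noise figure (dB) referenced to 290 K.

F = 1 + T_e/T₀ = 1 + 340/290 = 2.17241
NF = 10 log₁₀(2.17241) = 3.37 dB

3.37 dB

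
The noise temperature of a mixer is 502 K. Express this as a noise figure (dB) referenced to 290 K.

F = 1 + T_e/T₀ = 1 + 502/290 = 2.73103
NF = 10 log₁₀(2.73103) = 4.36 dB

4.36 dB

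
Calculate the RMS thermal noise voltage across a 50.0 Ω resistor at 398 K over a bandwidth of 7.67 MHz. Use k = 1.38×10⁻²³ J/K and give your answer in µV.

V_n = √(4kTRB)
4kTRB = 4 × 1.38×10⁻²³ × 398 × 5.00×10¹ × 7.67×10⁶ = 8.43×10⁻¹² V²
V_n = √(8.43×10⁻¹²) = 2.90×10⁻⁶ V = 2.90 µV

2.90 µV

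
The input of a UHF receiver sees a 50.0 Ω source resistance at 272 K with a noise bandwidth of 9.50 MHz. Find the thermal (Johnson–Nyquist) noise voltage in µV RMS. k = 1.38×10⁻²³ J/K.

2.67 µV

V_n = √(4kTRB)
4kTRB = 4 × 1.38×10⁻²³ × 272 × 5.00×10¹ × 9.50×10⁶ = 7.13×10⁻¹² V²
V_n = √(7.13×10⁻¹²) = 2.67×10⁻⁶ V = 2.67 µV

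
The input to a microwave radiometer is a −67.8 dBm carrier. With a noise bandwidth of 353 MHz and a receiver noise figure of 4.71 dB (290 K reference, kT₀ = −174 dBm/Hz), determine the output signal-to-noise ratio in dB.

16.0 dB

Noise floor: N = −174 + 10 log₁₀(B) + NF
10 log₁₀(3.53×10⁸) = 85.48 dB
N = −174 + 85.48 + 4.71 = −83.81 dBm
SNR = P_sig − N = −67.8 − (−83.81) = 16.01 dB → 16.0 dB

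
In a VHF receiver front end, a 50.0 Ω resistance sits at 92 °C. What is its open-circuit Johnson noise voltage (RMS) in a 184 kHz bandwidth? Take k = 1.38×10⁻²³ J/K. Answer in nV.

431 nV

T = 92 °C + 273.15 = 365.15 K
V_n = √(4kTRB)
4kTRB = 4 × 1.38×10⁻²³ × 365.15 × 5.00×10¹ × 1.84×10⁵ = 1.85×10⁻¹³ V²
V_n = √(1.85×10⁻¹³) = 4.31×10⁻⁷ V = 431 nV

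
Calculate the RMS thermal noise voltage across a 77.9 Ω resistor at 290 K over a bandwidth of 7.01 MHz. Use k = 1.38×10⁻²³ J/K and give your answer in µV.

V_n = √(4kTRB)
4kTRB = 4 × 1.38×10⁻²³ × 290 × 7.79×10¹ × 7.01×10⁶ = 8.74×10⁻¹² V²
V_n = √(8.74×10⁻¹²) = 2.96×10⁻⁶ V = 2.96 µV

2.96 µV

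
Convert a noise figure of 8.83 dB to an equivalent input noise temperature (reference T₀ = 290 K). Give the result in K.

1925 K

F = 10^(8.83/10) = 7.63836
T_e = (F − 1)·T₀ = (7.63836 − 1) × 290 = 1925 K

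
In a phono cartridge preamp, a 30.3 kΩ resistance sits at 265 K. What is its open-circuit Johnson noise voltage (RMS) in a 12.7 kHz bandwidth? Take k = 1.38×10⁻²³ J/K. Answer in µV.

2.37 µV

V_n = √(4kTRB)
4kTRB = 4 × 1.38×10⁻²³ × 265 × 3.03×10⁴ × 1.27×10⁴ = 5.63×10⁻¹² V²
V_n = √(5.63×10⁻¹²) = 2.37×10⁻⁶ V = 2.37 µV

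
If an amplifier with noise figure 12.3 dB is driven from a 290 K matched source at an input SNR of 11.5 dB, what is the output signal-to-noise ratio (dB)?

By definition F = SNR_in/SNR_out, so in dB: SNR_out = SNR_in − NF
SNR_out = 11.5 − 12.3 = −0.8 dB

−0.8 dB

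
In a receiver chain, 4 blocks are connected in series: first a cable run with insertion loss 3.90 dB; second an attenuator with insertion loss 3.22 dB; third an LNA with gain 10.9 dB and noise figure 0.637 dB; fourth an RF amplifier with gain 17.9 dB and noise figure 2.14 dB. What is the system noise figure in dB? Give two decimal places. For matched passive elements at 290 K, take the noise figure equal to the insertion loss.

7.95 dB

Convert to linear (a loss of L dB is a gain of −L dB): F_i = 10^(NF_i/10), G_i = 10^(G_i,dB/10)
  Stage 1: F_1 = 10^(3.90/10) = 2.455, G_1 = 10^(−3.90/10) = 0.4074
  Stage 2: F_2 = 10^(3.22/10) = 2.099, G_2 = 10^(−3.22/10) = 0.4764
  Stage 3: F_3 = 10^(0.637/10) = 1.158, G_3 = 10^(10.9/10) = 12.30
  Stage 4: F_4 = 10^(2.14/10) = 1.637, G_4 = 10^(17.9/10) = 61.66
Friis cascade:
  F = 2.455 + (2.099 − 1)/0.4074 + (1.158 − 1)/0.1941 + (1.637 − 1)/2.388 = 6.233
NF = 10 log₁₀(6.233) = 7.95 dB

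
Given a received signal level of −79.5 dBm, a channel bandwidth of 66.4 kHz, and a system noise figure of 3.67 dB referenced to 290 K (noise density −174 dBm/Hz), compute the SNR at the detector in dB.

42.6 dB

Noise floor: N = −174 + 10 log₁₀(B) + NF
10 log₁₀(6.64×10⁴) = 48.22 dB
N = −174 + 48.22 + 3.67 = −122.11 dBm
SNR = P_sig − N = −79.5 − (−122.11) = 42.61 dB → 42.6 dB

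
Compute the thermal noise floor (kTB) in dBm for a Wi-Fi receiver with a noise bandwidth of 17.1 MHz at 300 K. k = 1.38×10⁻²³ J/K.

−101.5 dBm

P_n = kTB = 1.38×10⁻²³ × 300 × 1.71×10⁷ = 7.08×10⁻¹⁴ W
In dBm: 10 log₁₀(7.08×10⁻¹⁴ / 10⁻³) = −101.5 dBm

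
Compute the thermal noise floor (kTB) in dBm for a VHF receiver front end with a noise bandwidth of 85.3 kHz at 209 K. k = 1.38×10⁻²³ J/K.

−126.1 dBm

P_n = kTB = 1.38×10⁻²³ × 209 × 8.53×10⁴ = 2.46×10⁻¹⁶ W
In dBm: 10 log₁₀(2.46×10⁻¹⁶ / 10⁻³) = −126.1 dBm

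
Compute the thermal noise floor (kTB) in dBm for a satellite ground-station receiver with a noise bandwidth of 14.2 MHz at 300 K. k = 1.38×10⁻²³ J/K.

P_n = kTB = 1.38×10⁻²³ × 300 × 1.42×10⁷ = 5.88×10⁻¹⁴ W
In dBm: 10 log₁₀(5.88×10⁻¹⁴ / 10⁻³) = −102.3 dBm

−102.3 dBm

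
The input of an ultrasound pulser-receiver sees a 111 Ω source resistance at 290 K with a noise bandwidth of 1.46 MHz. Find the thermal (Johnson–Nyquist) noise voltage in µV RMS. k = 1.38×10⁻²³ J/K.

V_n = √(4kTRB)
4kTRB = 4 × 1.38×10⁻²³ × 290 × 1.11×10² × 1.46×10⁶ = 2.59×10⁻¹² V²
V_n = √(2.59×10⁻¹²) = 1.61×10⁻⁶ V = 1.61 µV

1.61 µV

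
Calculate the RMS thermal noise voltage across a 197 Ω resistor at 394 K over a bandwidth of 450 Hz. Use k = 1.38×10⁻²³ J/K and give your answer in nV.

43.9 nV

V_n = √(4kTRB)
4kTRB = 4 × 1.38×10⁻²³ × 394 × 1.97×10² × 4.50×10² = 1.93×10⁻¹⁵ V²
V_n = √(1.93×10⁻¹⁵) = 4.39×10⁻⁸ V = 43.9 nV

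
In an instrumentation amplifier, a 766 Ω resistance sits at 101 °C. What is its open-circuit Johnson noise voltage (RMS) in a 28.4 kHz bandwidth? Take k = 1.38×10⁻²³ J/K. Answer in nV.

670 nV

T = 101 °C + 273.15 = 374.15 K
V_n = √(4kTRB)
4kTRB = 4 × 1.38×10⁻²³ × 374.15 × 7.66×10² × 2.84×10⁴ = 4.49×10⁻¹³ V²
V_n = √(4.49×10⁻¹³) = 6.70×10⁻⁷ V = 670 nV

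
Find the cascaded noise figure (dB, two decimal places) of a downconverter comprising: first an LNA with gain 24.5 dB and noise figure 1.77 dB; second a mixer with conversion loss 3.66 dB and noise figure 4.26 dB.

Convert to linear (a loss of L dB is a gain of −L dB): F_i = 10^(NF_i/10), G_i = 10^(G_i,dB/10)
  Stage 1: F_1 = 10^(1.77/10) = 1.503, G_1 = 10^(24.5/10) = 281.8
  Stage 2: F_2 = 10^(4.26/10) = 2.667, G_2 = 10^(−3.66/10) = 0.4305
Friis cascade:
  F = 1.503 + (2.667 − 1)/281.8 = 1.509
NF = 10 log₁₀(1.509) = 1.79 dB

1.79 dB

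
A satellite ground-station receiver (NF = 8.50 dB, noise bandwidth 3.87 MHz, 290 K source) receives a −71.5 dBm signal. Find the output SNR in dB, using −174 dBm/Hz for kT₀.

28.1 dB

Noise floor: N = −174 + 10 log₁₀(B) + NF
10 log₁₀(3.87×10⁶) = 65.88 dB
N = −174 + 65.88 + 8.50 = −99.62 dBm
SNR = P_sig − N = −71.5 − (−99.62) = 28.12 dB → 28.1 dB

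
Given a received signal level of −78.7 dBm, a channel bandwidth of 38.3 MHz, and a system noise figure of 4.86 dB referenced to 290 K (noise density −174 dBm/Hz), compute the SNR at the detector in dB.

14.6 dB

Noise floor: N = −174 + 10 log₁₀(B) + NF
10 log₁₀(3.83×10⁷) = 75.83 dB
N = −174 + 75.83 + 4.86 = −93.31 dBm
SNR = P_sig − N = −78.7 − (−93.31) = 14.61 dB → 14.6 dB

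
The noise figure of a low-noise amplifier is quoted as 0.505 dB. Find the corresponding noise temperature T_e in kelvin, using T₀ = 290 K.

F = 10^(0.505/10) = 1.12331
T_e = (F − 1)·T₀ = (1.12331 − 1) × 290 = 35.8 K

35.8 K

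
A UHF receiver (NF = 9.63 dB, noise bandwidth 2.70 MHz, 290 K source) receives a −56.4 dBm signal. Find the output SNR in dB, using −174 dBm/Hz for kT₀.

43.7 dB

Noise floor: N = −174 + 10 log₁₀(B) + NF
10 log₁₀(2.70×10⁶) = 64.31 dB
N = −174 + 64.31 + 9.63 = −100.06 dBm
SNR = P_sig − N = −56.4 − (−100.06) = 43.66 dB → 43.7 dB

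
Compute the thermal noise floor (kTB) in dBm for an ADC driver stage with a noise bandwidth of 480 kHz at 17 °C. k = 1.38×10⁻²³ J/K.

T = 17 °C + 273.15 = 290.15 K
P_n = kTB = 1.38×10⁻²³ × 290.15 × 4.80×10⁵ = 1.92×10⁻¹⁵ W
In dBm: 10 log₁₀(1.92×10⁻¹⁵ / 10⁻³) = −117.2 dBm

−117.2 dBm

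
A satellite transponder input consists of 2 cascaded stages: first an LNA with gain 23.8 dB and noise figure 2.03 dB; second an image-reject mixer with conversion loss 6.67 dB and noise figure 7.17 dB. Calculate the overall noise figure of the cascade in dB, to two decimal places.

Convert to linear (a loss of L dB is a gain of −L dB): F_i = 10^(NF_i/10), G_i = 10^(G_i,dB/10)
  Stage 1: F_1 = 10^(2.03/10) = 1.596, G_1 = 10^(23.8/10) = 239.9
  Stage 2: F_2 = 10^(7.17/10) = 5.212, G_2 = 10^(−6.67/10) = 0.2153
Friis cascade:
  F = 1.596 + (5.212 − 1)/239.9 = 1.613
NF = 10 log₁₀(1.613) = 2.08 dB

2.08 dB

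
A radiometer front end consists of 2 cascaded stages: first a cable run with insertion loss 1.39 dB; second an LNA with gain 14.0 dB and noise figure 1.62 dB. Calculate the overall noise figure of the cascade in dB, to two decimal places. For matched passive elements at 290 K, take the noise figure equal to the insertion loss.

Convert to linear (a loss of L dB is a gain of −L dB): F_i = 10^(NF_i/10), G_i = 10^(G_i,dB/10)
  Stage 1: F_1 = 10^(1.39/10) = 1.377, G_1 = 10^(−1.39/10) = 0.7261
  Stage 2: F_2 = 10^(1.62/10) = 1.452, G_2 = 10^(14.0/10) = 25.12
Friis cascade:
  F = 1.377 + (1.452 − 1)/0.7261 = 2.000
NF = 10 log₁₀(2.000) = 3.01 dB

3.01 dB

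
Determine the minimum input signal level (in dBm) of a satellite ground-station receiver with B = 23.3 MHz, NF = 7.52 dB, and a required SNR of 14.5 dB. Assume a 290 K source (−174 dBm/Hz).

Sensitivity = −174 + 10 log₁₀(B) + NF + SNR_min
= −174 + 73.67 + 7.52 + 14.5
= −78.31 dBm → −78.3 dBm

−78.3 dBm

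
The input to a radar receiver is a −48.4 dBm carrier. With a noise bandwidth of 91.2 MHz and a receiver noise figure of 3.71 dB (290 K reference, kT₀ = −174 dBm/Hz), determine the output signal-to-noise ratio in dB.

42.3 dB

Noise floor: N = −174 + 10 log₁₀(B) + NF
10 log₁₀(9.12×10⁷) = 79.6 dB
N = −174 + 79.6 + 3.71 = −90.69 dBm
SNR = P_sig − N = −48.4 − (−90.69) = 42.29 dB → 42.3 dB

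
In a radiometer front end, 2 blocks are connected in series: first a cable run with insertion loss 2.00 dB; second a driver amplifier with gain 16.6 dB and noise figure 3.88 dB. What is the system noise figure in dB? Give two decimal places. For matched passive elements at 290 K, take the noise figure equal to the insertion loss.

5.88 dB

Convert to linear (a loss of L dB is a gain of −L dB): F_i = 10^(NF_i/10), G_i = 10^(G_i,dB/10)
  Stage 1: F_1 = 10^(2.00/10) = 1.585, G_1 = 10^(−2.00/10) = 0.6310
  Stage 2: F_2 = 10^(3.88/10) = 2.443, G_2 = 10^(16.6/10) = 45.71
Friis cascade:
  F = 1.585 + (2.443 − 1)/0.6310 = 3.873
NF = 10 log₁₀(3.873) = 5.88 dB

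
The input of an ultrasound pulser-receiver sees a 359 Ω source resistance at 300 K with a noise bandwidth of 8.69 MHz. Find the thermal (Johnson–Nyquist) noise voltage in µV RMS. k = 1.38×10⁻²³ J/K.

7.19 µV

V_n = √(4kTRB)
4kTRB = 4 × 1.38×10⁻²³ × 300 × 3.59×10² × 8.69×10⁶ = 5.17×10⁻¹¹ V²
V_n = √(5.17×10⁻¹¹) = 7.19×10⁻⁶ V = 7.19 µV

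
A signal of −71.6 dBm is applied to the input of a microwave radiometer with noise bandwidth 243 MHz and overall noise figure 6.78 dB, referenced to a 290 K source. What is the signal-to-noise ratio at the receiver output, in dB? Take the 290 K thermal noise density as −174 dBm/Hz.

Noise floor: N = −174 + 10 log₁₀(B) + NF
10 log₁₀(2.43×10⁸) = 83.86 dB
N = −174 + 83.86 + 6.78 = −83.36 dBm
SNR = P_sig − N = −71.6 − (−83.36) = 11.76 dB → 11.8 dB

11.8 dB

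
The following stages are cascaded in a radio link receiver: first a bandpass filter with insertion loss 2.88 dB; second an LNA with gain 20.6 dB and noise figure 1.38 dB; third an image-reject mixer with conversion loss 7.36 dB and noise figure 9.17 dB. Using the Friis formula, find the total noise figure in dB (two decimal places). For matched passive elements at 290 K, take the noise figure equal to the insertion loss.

Convert to linear (a loss of L dB is a gain of −L dB): F_i = 10^(NF_i/10), G_i = 10^(G_i,dB/10)
  Stage 1: F_1 = 10^(2.88/10) = 1.941, G_1 = 10^(−2.88/10) = 0.5152
  Stage 2: F_2 = 10^(1.38/10) = 1.374, G_2 = 10^(20.6/10) = 114.8
  Stage 3: F_3 = 10^(9.17/10) = 8.260, G_3 = 10^(−7.36/10) = 0.1837
Friis cascade:
  F = 1.941 + (1.374 − 1)/0.5152 + (8.260 − 1)/59.16 = 2.790
NF = 10 log₁₀(2.790) = 4.46 dB

4.46 dB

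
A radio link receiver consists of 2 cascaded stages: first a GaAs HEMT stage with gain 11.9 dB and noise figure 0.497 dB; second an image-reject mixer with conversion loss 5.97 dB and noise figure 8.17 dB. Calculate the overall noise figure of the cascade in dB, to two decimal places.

1.70 dB

Convert to linear (a loss of L dB is a gain of −L dB): F_i = 10^(NF_i/10), G_i = 10^(G_i,dB/10)
  Stage 1: F_1 = 10^(0.497/10) = 1.121, G_1 = 10^(11.9/10) = 15.49
  Stage 2: F_2 = 10^(8.17/10) = 6.561, G_2 = 10^(−5.97/10) = 0.2529
Friis cascade:
  F = 1.121 + (6.561 − 1)/15.49 = 1.480
NF = 10 log₁₀(1.480) = 1.70 dB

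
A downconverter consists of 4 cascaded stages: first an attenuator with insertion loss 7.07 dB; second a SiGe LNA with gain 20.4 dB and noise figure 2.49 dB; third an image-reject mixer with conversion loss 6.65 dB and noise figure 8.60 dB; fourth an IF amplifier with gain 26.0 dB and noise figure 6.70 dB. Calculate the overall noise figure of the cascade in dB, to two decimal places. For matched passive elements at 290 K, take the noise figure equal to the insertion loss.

10.05 dB

Convert to linear (a loss of L dB is a gain of −L dB): F_i = 10^(NF_i/10), G_i = 10^(G_i,dB/10)
  Stage 1: F_1 = 10^(7.07/10) = 5.093, G_1 = 10^(−7.07/10) = 0.1963
  Stage 2: F_2 = 10^(2.49/10) = 1.774, G_2 = 10^(20.4/10) = 109.6
  Stage 3: F_3 = 10^(8.60/10) = 7.244, G_3 = 10^(−6.65/10) = 0.2163
  Stage 4: F_4 = 10^(6.70/10) = 4.677, G_4 = 10^(26.0/10) = 398.1
Friis cascade:
  F = 5.093 + (1.774 − 1)/0.1963 + (7.244 − 1)/21.53 + (4.677 − 1)/4.656 = 10.12
NF = 10 log₁₀(10.12) = 10.05 dB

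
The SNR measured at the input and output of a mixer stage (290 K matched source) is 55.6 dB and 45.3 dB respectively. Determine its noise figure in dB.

10.3 dB

NF (dB) = SNR_in(dB) − SNR_out(dB) when the source is at T₀
NF = 55.6 − 45.3 = 10.3 dB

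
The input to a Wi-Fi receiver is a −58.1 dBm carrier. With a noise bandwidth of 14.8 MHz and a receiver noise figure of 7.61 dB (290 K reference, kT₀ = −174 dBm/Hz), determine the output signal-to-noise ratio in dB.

36.6 dB

Noise floor: N = −174 + 10 log₁₀(B) + NF
10 log₁₀(1.48×10⁷) = 71.7 dB
N = −174 + 71.7 + 7.61 = −94.69 dBm
SNR = P_sig − N = −58.1 − (−94.69) = 36.59 dB → 36.6 dB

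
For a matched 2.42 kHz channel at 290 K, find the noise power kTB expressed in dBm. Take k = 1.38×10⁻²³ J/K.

−140.1 dBm

P_n = kTB = 1.38×10⁻²³ × 290 × 2.42×10³ = 9.68×10⁻¹⁸ W
In dBm: 10 log₁₀(9.68×10⁻¹⁸ / 10⁻³) = −140.1 dBm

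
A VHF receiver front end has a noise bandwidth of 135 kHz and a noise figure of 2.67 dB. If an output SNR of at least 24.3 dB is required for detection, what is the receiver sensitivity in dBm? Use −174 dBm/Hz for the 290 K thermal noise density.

−95.7 dBm

Sensitivity = −174 + 10 log₁₀(B) + NF + SNR_min
= −174 + 51.3 + 2.67 + 24.3
= −95.73 dBm → −95.7 dBm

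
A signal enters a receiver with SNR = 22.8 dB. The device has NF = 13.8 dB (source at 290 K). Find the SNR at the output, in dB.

By definition F = SNR_in/SNR_out, so in dB: SNR_out = SNR_in − NF
SNR_out = 22.8 − 13.8 = 9.0 dB

9.0 dB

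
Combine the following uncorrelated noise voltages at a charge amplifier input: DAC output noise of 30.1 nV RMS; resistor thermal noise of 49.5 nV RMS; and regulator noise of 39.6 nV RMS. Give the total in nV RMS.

Uncorrelated sources add in power (mean-square): V_tot = √(ΣV_i²)
V_tot = √[(3.01×10⁻⁸)² + (4.95×10⁻⁸)² + (3.96×10⁻⁸)²] = 7.02×10⁻⁸ V = 70.2 nV

70.2 nV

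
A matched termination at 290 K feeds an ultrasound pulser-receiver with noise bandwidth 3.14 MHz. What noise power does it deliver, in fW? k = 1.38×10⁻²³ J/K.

P_n = kTB = 1.38×10⁻²³ × 290 × 3.14×10⁶ = 1.26×10⁻¹⁴ W = 12.6 fW

12.6 fW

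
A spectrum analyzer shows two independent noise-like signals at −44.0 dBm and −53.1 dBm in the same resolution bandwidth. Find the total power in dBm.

Convert to linear, add, convert back:
P₁ = 3.98×10⁻⁸ W, P₂ = 4.90×10⁻⁹ W
P_tot = 4.47×10⁻⁸ W → 10 log₁₀(P_tot / 10⁻³) = −43.5 dBm

−43.5 dBm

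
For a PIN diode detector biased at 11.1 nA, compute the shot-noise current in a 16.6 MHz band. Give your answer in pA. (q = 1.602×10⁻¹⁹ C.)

I_n = √(2qI·B)
2qI·B = 2 × 1.602×10⁻¹⁹ × 1.11×10⁻⁸ × 1.66×10⁷ = 5.90×10⁻²⁰ A²
I_n = √(5.90×10⁻²⁰) = 2.43×10⁻¹⁰ A = 243 pA

243 pA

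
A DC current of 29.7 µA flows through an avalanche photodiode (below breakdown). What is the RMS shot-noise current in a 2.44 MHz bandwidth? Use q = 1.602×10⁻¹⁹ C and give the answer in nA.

4.82 nA

I_n = √(2qI·B)
2qI·B = 2 × 1.602×10⁻¹⁹ × 2.97×10⁻⁵ × 2.44×10⁶ = 2.32×10⁻¹⁷ A²
I_n = √(2.32×10⁻¹⁷) = 4.82×10⁻⁹ A = 4.82 nA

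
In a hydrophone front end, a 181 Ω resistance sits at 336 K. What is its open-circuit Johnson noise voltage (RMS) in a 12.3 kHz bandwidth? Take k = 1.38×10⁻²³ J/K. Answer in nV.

V_n = √(4kTRB)
4kTRB = 4 × 1.38×10⁻²³ × 336 × 1.81×10² × 1.23×10⁴ = 4.13×10⁻¹⁴ V²
V_n = √(4.13×10⁻¹⁴) = 2.03×10⁻⁷ V = 203 nV

203 nV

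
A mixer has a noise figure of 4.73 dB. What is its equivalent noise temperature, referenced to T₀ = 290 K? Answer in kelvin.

572 K

F = 10^(4.73/10) = 2.97167
T_e = (F − 1)·T₀ = (2.97167 − 1) × 290 = 572 K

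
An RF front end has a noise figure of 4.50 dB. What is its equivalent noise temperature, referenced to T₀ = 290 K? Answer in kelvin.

527 K

F = 10^(4.50/10) = 2.81838
T_e = (F − 1)·T₀ = (2.81838 − 1) × 290 = 527 K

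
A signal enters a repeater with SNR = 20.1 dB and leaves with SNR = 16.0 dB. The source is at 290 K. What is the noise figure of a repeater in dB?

4.1 dB

NF (dB) = SNR_in(dB) − SNR_out(dB) when the source is at T₀
NF = 20.1 − 16.0 = 4.1 dB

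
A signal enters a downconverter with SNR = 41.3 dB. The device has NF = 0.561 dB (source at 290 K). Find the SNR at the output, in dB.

By definition F = SNR_in/SNR_out, so in dB: SNR_out = SNR_in − NF
SNR_out = 41.3 − 0.561 = 40.739 dB

40.739 dB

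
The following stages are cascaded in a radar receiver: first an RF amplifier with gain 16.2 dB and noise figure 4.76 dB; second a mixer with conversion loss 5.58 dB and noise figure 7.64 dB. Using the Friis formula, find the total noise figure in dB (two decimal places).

4.92 dB

Convert to linear (a loss of L dB is a gain of −L dB): F_i = 10^(NF_i/10), G_i = 10^(G_i,dB/10)
  Stage 1: F_1 = 10^(4.76/10) = 2.992, G_1 = 10^(16.2/10) = 41.69
  Stage 2: F_2 = 10^(7.64/10) = 5.808, G_2 = 10^(−5.58/10) = 0.2767
Friis cascade:
  F = 2.992 + (5.808 − 1)/41.69 = 3.108
NF = 10 log₁₀(3.108) = 4.92 dB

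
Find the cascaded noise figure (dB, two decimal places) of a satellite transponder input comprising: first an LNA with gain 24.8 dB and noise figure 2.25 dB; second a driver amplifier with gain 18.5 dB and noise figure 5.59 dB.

Convert to linear (a loss of L dB is a gain of −L dB): F_i = 10^(NF_i/10), G_i = 10^(G_i,dB/10)
  Stage 1: F_1 = 10^(2.25/10) = 1.679, G_1 = 10^(24.8/10) = 302.0
  Stage 2: F_2 = 10^(5.59/10) = 3.622, G_2 = 10^(18.5/10) = 70.79
Friis cascade:
  F = 1.679 + (3.622 − 1)/302.0 = 1.687
NF = 10 log₁₀(1.687) = 2.27 dB

2.27 dB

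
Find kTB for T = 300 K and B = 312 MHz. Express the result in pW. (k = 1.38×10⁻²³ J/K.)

1.29 pW

P_n = kTB = 1.38×10⁻²³ × 300 × 3.12×10⁸ = 1.29×10⁻¹² W = 1.29 pW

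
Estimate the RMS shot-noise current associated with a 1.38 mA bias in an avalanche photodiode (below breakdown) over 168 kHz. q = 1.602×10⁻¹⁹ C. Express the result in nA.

I_n = √(2qI·B)
2qI·B = 2 × 1.602×10⁻¹⁹ × 1.38×10⁻³ × 1.68×10⁵ = 7.43×10⁻¹⁷ A²
I_n = √(7.43×10⁻¹⁷) = 8.62×10⁻⁹ A = 8.62 nA

8.62 nA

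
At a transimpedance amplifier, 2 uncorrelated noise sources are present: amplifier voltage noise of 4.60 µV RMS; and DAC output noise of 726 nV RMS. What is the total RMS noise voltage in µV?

4.66 µV

Uncorrelated sources add in power (mean-square): V_tot = √(ΣV_i²)
V_tot = √[(4.60×10⁻⁶)² + (7.26×10⁻⁷)²] = 4.66×10⁻⁶ V = 4.66 µV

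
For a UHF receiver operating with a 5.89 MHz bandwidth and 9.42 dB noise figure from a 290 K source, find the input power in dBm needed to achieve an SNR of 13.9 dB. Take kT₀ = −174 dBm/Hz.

Sensitivity = −174 + 10 log₁₀(B) + NF + SNR_min
= −174 + 67.7 + 9.42 + 13.9
= −82.98 dBm → −83.0 dBm

−83.0 dBm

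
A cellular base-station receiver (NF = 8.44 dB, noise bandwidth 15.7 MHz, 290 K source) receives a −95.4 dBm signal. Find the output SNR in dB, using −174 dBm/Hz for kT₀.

−1.8 dB

Noise floor: N = −174 + 10 log₁₀(B) + NF
10 log₁₀(1.57×10⁷) = 71.96 dB
N = −174 + 71.96 + 8.44 = −93.60 dBm
SNR = P_sig − N = −95.4 − (−93.60) = −1.80 dB → −1.8 dB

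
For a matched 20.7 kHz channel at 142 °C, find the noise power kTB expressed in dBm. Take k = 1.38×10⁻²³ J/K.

−129.3 dBm

T = 142 °C + 273.15 = 415.15 K
P_n = kTB = 1.38×10⁻²³ × 415.15 × 2.07×10⁴ = 1.19×10⁻¹⁶ W
In dBm: 10 log₁₀(1.19×10⁻¹⁶ / 10⁻³) = −129.3 dBm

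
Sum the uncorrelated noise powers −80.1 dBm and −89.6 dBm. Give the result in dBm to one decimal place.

−79.6 dBm

Convert to linear, add, convert back:
P₁ = 9.77×10⁻¹² W, P₂ = 1.10×10⁻¹² W
P_tot = 1.09×10⁻¹¹ W → 10 log₁₀(P_tot / 10⁻³) = −79.6 dBm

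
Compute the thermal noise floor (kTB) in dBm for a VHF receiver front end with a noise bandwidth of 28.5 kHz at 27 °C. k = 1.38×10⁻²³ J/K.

−129.3 dBm

T = 27 °C + 273.15 = 300.15 K
P_n = kTB = 1.38×10⁻²³ × 300.15 × 2.85×10⁴ = 1.18×10⁻¹⁶ W
In dBm: 10 log₁₀(1.18×10⁻¹⁶ / 10⁻³) = −129.3 dBm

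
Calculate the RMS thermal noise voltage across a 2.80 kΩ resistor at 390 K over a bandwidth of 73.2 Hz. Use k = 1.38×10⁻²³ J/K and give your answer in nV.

V_n = √(4kTRB)
4kTRB = 4 × 1.38×10⁻²³ × 390 × 2.80×10³ × 7.32×10¹ = 4.41×10⁻¹⁵ V²
V_n = √(4.41×10⁻¹⁵) = 6.64×10⁻⁸ V = 66.4 nV

66.4 nV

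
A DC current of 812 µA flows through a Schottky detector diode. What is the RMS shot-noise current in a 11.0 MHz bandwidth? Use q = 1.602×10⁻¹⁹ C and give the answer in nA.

I_n = √(2qI·B)
2qI·B = 2 × 1.602×10⁻¹⁹ × 8.12×10⁻⁴ × 1.10×10⁷ = 2.86×10⁻¹⁵ A²
I_n = √(2.86×10⁻¹⁵) = 5.35×10⁻⁸ A = 53.5 nA

53.5 nA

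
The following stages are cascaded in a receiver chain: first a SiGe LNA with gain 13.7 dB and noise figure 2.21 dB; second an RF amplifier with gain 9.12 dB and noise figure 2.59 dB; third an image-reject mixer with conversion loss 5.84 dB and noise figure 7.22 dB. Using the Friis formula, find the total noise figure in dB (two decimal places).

Convert to linear (a loss of L dB is a gain of −L dB): F_i = 10^(NF_i/10), G_i = 10^(G_i,dB/10)
  Stage 1: F_1 = 10^(2.21/10) = 1.663, G_1 = 10^(13.7/10) = 23.44
  Stage 2: F_2 = 10^(2.59/10) = 1.816, G_2 = 10^(9.12/10) = 8.166
  Stage 3: F_3 = 10^(7.22/10) = 5.272, G_3 = 10^(−5.84/10) = 0.2606
Friis cascade:
  F = 1.663 + (1.816 − 1)/23.44 + (5.272 − 1)/191.4 = 1.721
NF = 10 log₁₀(1.721) = 2.36 dB

2.36 dB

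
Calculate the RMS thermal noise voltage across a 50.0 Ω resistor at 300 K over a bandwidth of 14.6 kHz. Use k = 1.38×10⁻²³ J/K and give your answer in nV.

110 nV

V_n = √(4kTRB)
4kTRB = 4 × 1.38×10⁻²³ × 300 × 5.00×10¹ × 1.46×10⁴ = 1.21×10⁻¹⁴ V²
V_n = √(1.21×10⁻¹⁴) = 1.10×10⁻⁷ V = 110 nV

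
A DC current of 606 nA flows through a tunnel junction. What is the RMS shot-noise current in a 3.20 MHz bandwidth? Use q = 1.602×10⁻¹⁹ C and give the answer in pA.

I_n = √(2qI·B)
2qI·B = 2 × 1.602×10⁻¹⁹ × 6.06×10⁻⁷ × 3.20×10⁶ = 6.21×10⁻¹⁹ A²
I_n = √(6.21×10⁻¹⁹) = 7.88×10⁻¹⁰ A = 788 pA

788 pA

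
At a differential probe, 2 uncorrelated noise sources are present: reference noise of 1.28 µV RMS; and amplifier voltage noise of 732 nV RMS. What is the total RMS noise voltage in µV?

1.47 µV

Uncorrelated sources add in power (mean-square): V_tot = √(ΣV_i²)
V_tot = √[(1.28×10⁻⁶)² + (7.32×10⁻⁷)²] = 1.47×10⁻⁶ V = 1.47 µV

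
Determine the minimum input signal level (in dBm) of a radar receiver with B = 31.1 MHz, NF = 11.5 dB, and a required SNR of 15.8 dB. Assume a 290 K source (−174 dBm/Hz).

Sensitivity = −174 + 10 log₁₀(B) + NF + SNR_min
= −174 + 74.93 + 11.5 + 15.8
= −71.77 dBm → −71.8 dBm

−71.8 dBm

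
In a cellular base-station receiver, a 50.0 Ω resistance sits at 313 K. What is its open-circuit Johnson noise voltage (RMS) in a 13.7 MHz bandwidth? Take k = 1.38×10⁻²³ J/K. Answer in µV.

V_n = √(4kTRB)
4kTRB = 4 × 1.38×10⁻²³ × 313 × 5.00×10¹ × 1.37×10⁷ = 1.18×10⁻¹¹ V²
V_n = √(1.18×10⁻¹¹) = 3.44×10⁻⁶ V = 3.44 µV

3.44 µV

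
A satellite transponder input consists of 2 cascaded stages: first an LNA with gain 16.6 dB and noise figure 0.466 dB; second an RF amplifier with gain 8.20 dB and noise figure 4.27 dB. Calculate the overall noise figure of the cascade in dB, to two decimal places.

Convert to linear (a loss of L dB is a gain of −L dB): F_i = 10^(NF_i/10), G_i = 10^(G_i,dB/10)
  Stage 1: F_1 = 10^(0.466/10) = 1.113, G_1 = 10^(16.6/10) = 45.71
  Stage 2: F_2 = 10^(4.27/10) = 2.673, G_2 = 10^(8.20/10) = 6.607
Friis cascade:
  F = 1.113 + (2.673 − 1)/45.71 = 1.150
NF = 10 log₁₀(1.150) = 0.61 dB

0.61 dB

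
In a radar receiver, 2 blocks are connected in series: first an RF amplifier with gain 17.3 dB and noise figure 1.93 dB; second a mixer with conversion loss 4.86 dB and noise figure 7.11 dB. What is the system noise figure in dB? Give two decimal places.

Convert to linear (a loss of L dB is a gain of −L dB): F_i = 10^(NF_i/10), G_i = 10^(G_i,dB/10)
  Stage 1: F_1 = 10^(1.93/10) = 1.560, G_1 = 10^(17.3/10) = 53.70
  Stage 2: F_2 = 10^(7.11/10) = 5.140, G_2 = 10^(−4.86/10) = 0.3266
Friis cascade:
  F = 1.560 + (5.140 − 1)/53.70 = 1.637
NF = 10 log₁₀(1.637) = 2.14 dB

2.14 dB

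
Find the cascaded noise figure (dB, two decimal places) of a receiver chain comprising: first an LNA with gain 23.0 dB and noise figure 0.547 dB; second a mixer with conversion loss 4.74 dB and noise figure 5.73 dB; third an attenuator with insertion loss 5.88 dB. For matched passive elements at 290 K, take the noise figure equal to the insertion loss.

0.76 dB

Convert to linear (a loss of L dB is a gain of −L dB): F_i = 10^(NF_i/10), G_i = 10^(G_i,dB/10)
  Stage 1: F_1 = 10^(0.547/10) = 1.134, G_1 = 10^(23.0/10) = 199.5
  Stage 2: F_2 = 10^(5.73/10) = 3.741, G_2 = 10^(−4.74/10) = 0.3357
  Stage 3: F_3 = 10^(5.88/10) = 3.873, G_3 = 10^(−5.88/10) = 0.2582
Friis cascade:
  F = 1.134 + (3.741 − 1)/199.5 + (3.873 − 1)/66.99 = 1.191
NF = 10 log₁₀(1.191) = 0.76 dB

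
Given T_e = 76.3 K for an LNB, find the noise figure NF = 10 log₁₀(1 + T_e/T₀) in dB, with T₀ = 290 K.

1.01 dB

F = 1 + T_e/T₀ = 1 + 76.3/290 = 1.2631
NF = 10 log₁₀(1.2631) = 1.01 dB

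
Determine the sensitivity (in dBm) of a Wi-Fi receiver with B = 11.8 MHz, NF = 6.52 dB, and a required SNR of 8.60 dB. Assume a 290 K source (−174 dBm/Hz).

Sensitivity = −174 + 10 log₁₀(B) + NF + SNR_min
= −174 + 70.72 + 6.52 + 8.60
= −88.16 dBm → −88.2 dBm

−88.2 dBm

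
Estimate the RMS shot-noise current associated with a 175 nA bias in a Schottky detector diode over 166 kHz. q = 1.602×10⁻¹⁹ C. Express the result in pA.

I_n = √(2qI·B)
2qI·B = 2 × 1.602×10⁻¹⁹ × 1.75×10⁻⁷ × 1.66×10⁵ = 9.31×10⁻²¹ A²
I_n = √(9.31×10⁻²¹) = 9.65×10⁻¹¹ A = 96.5 pA

96.5 pA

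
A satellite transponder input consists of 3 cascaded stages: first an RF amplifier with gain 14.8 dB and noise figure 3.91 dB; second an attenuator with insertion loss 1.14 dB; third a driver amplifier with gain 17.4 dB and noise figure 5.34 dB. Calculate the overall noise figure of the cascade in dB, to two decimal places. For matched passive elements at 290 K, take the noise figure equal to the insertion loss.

4.11 dB

Convert to linear (a loss of L dB is a gain of −L dB): F_i = 10^(NF_i/10), G_i = 10^(G_i,dB/10)
  Stage 1: F_1 = 10^(3.91/10) = 2.460, G_1 = 10^(14.8/10) = 30.20
  Stage 2: F_2 = 10^(1.14/10) = 1.300, G_2 = 10^(−1.14/10) = 0.7691
  Stage 3: F_3 = 10^(5.34/10) = 3.420, G_3 = 10^(17.4/10) = 54.95
Friis cascade:
  F = 2.460 + (1.300 − 1)/30.20 + (3.420 − 1)/23.23 = 2.574
NF = 10 log₁₀(2.574) = 4.11 dB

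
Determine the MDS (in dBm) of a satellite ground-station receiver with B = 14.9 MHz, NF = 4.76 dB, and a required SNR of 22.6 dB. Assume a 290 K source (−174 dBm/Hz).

Sensitivity = −174 + 10 log₁₀(B) + NF + SNR_min
= −174 + 71.73 + 4.76 + 22.6
= −74.91 dBm → −74.9 dBm

−74.9 dBm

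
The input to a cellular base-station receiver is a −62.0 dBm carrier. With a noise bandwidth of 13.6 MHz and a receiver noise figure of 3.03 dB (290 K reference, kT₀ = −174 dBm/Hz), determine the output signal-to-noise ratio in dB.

Noise floor: N = −174 + 10 log₁₀(B) + NF
10 log₁₀(1.36×10⁷) = 71.34 dB
N = −174 + 71.34 + 3.03 = −99.63 dBm
SNR = P_sig − N = −62.0 − (−99.63) = 37.63 dB → 37.6 dB

37.6 dB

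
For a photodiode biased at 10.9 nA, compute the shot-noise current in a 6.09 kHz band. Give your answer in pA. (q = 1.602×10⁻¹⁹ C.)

4.61 pA

I_n = √(2qI·B)
2qI·B = 2 × 1.602×10⁻¹⁹ × 1.09×10⁻⁸ × 6.09×10³ = 2.13×10⁻²³ A²
I_n = √(2.13×10⁻²³) = 4.61×10⁻¹² A = 4.61 pA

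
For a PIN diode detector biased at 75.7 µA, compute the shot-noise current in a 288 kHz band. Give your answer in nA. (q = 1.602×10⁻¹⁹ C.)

2.64 nA

I_n = √(2qI·B)
2qI·B = 2 × 1.602×10⁻¹⁹ × 7.57×10⁻⁵ × 2.88×10⁵ = 6.99×10⁻¹⁸ A²
I_n = √(6.99×10⁻¹⁸) = 2.64×10⁻⁹ A = 2.64 nA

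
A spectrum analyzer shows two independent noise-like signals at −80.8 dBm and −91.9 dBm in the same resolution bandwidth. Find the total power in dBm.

−80.5 dBm

Convert to linear, add, convert back:
P₁ = 8.32×10⁻¹² W, P₂ = 6.46×10⁻¹³ W
P_tot = 8.96×10⁻¹² W → 10 log₁₀(P_tot / 10⁻³) = −80.5 dBm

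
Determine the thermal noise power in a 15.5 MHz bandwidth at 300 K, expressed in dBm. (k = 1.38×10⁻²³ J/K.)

−101.9 dBm

P_n = kTB = 1.38×10⁻²³ × 300 × 1.55×10⁷ = 6.42×10⁻¹⁴ W
In dBm: 10 log₁₀(6.42×10⁻¹⁴ / 10⁻³) = −101.9 dBm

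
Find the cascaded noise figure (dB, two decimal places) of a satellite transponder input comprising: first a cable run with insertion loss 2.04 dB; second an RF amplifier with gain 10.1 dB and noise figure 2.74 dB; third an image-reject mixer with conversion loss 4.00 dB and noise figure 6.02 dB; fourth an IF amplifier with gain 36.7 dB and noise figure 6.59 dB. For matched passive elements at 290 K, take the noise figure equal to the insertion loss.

Convert to linear (a loss of L dB is a gain of −L dB): F_i = 10^(NF_i/10), G_i = 10^(G_i,dB/10)
  Stage 1: F_1 = 10^(2.04/10) = 1.600, G_1 = 10^(−2.04/10) = 0.6252
  Stage 2: F_2 = 10^(2.74/10) = 1.879, G_2 = 10^(10.1/10) = 10.23
  Stage 3: F_3 = 10^(6.02/10) = 3.999, G_3 = 10^(−4.00/10) = 0.3981
  Stage 4: F_4 = 10^(6.59/10) = 4.560, G_4 = 10^(36.7/10) = 4677
Friis cascade:
  F = 1.600 + (1.879 − 1)/0.6252 + (3.999 − 1)/6.397 + (4.560 − 1)/2.547 = 4.873
NF = 10 log₁₀(4.873) = 6.88 dB

6.88 dB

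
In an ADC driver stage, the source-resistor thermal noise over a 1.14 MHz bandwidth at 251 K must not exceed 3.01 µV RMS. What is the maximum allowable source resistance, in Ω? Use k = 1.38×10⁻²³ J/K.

Johnson–Nyquist: V_n = √(4kTRB) ⇒ R = V_n² / (4kTB)
4kTB = 4 × 1.38×10⁻²³ × 251 × 1.14×10⁶ = 1.58×10⁻¹⁴
R = (3.01×10⁻⁶)² / 1.58×10⁻¹⁴ = 5.74×10² Ω = 574 Ω

574 Ω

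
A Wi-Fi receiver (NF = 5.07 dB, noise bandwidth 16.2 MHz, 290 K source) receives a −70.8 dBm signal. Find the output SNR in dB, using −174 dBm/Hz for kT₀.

26.0 dB

Noise floor: N = −174 + 10 log₁₀(B) + NF
10 log₁₀(1.62×10⁷) = 72.1 dB
N = −174 + 72.1 + 5.07 = −96.83 dBm
SNR = P_sig − N = −70.8 − (−96.83) = 26.03 dB → 26.0 dB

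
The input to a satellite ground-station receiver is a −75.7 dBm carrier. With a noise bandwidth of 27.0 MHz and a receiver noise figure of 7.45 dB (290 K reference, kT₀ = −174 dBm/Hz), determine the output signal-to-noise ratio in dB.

16.5 dB

Noise floor: N = −174 + 10 log₁₀(B) + NF
10 log₁₀(2.70×10⁷) = 74.31 dB
N = −174 + 74.31 + 7.45 = −92.24 dBm
SNR = P_sig − N = −75.7 − (−92.24) = 16.54 dB → 16.5 dB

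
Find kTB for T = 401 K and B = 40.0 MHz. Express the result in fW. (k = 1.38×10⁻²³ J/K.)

221 fW

P_n = kTB = 1.38×10⁻²³ × 401 × 4.00×10⁷ = 2.21×10⁻¹³ W = 221 fW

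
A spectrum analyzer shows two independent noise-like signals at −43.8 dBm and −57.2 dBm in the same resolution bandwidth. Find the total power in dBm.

−43.6 dBm

Convert to linear, add, convert back:
P₁ = 4.17×10⁻⁸ W, P₂ = 1.91×10⁻⁹ W
P_tot = 4.36×10⁻⁸ W → 10 log₁₀(P_tot / 10⁻³) = −43.6 dBm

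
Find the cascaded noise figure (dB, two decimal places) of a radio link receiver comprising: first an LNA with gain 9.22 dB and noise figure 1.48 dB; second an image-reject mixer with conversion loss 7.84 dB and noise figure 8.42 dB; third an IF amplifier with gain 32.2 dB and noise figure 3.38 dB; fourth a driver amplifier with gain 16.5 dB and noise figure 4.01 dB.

4.74 dB

Convert to linear (a loss of L dB is a gain of −L dB): F_i = 10^(NF_i/10), G_i = 10^(G_i,dB/10)
  Stage 1: F_1 = 10^(1.48/10) = 1.406, G_1 = 10^(9.22/10) = 8.356
  Stage 2: F_2 = 10^(8.42/10) = 6.950, G_2 = 10^(−7.84/10) = 0.1644
  Stage 3: F_3 = 10^(3.38/10) = 2.178, G_3 = 10^(32.2/10) = 1660
  Stage 4: F_4 = 10^(4.01/10) = 2.518, G_4 = 10^(16.5/10) = 44.67
Friis cascade:
  F = 1.406 + (6.950 − 1)/8.356 + (2.178 − 1)/1.374 + (2.518 − 1)/2280 = 2.976
NF = 10 log₁₀(2.976) = 4.74 dB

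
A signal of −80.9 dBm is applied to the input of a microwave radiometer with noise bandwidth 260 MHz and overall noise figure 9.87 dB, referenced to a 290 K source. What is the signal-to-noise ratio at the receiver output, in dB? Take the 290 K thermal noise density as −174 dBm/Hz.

Noise floor: N = −174 + 10 log₁₀(B) + NF
10 log₁₀(2.60×10⁸) = 84.15 dB
N = −174 + 84.15 + 9.87 = −79.98 dBm
SNR = P_sig − N = −80.9 − (−79.98) = −0.92 dB → −0.9 dB

−0.9 dB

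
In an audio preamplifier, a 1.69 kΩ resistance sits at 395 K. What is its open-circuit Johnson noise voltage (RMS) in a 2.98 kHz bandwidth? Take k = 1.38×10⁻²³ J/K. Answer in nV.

V_n = √(4kTRB)
4kTRB = 4 × 1.38×10⁻²³ × 395 × 1.69×10³ × 2.98×10³ = 1.10×10⁻¹³ V²
V_n = √(1.10×10⁻¹³) = 3.31×10⁻⁷ V = 331 nV

331 nV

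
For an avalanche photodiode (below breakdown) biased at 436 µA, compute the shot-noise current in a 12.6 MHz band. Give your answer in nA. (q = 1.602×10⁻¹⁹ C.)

42.0 nA

I_n = √(2qI·B)
2qI·B = 2 × 1.602×10⁻¹⁹ × 4.36×10⁻⁴ × 1.26×10⁷ = 1.76×10⁻¹⁵ A²
I_n = √(1.76×10⁻¹⁵) = 4.20×10⁻⁸ A = 42.0 nA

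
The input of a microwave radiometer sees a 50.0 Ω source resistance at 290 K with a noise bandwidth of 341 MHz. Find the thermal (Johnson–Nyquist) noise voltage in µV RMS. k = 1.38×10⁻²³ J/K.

V_n = √(4kTRB)
4kTRB = 4 × 1.38×10⁻²³ × 290 × 5.00×10¹ × 3.41×10⁸ = 2.73×10⁻¹⁰ V²
V_n = √(2.73×10⁻¹⁰) = 1.65×10⁻⁵ V = 16.5 µV

16.5 µV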